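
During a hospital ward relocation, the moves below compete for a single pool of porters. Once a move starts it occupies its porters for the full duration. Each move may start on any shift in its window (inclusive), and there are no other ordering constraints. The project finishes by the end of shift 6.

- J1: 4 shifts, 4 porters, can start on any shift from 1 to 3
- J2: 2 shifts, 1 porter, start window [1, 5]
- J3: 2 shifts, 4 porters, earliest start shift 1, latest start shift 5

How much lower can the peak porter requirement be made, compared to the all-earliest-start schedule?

4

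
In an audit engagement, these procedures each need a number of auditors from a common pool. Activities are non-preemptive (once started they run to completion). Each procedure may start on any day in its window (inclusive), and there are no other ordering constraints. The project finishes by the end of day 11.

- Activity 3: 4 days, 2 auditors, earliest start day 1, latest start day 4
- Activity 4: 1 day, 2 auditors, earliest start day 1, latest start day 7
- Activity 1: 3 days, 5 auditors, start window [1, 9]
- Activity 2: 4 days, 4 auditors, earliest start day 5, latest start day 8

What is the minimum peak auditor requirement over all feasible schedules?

Early-start (Activity 3@1, Activity 4@1, Activity 1@1, Activity 2@5) gives peak 9: d1:9  d2:7  d3:7  d4:2  d5:4  d6:4  d7:4  d8:4  d9:0  d10:0  d11:0.
Shift Activity 1→5, Activity 2→8.
Schedule Activity 3@1, Activity 4@1, Activity 1@5, Activity 2@8: d1:4  d2:2  d3:2  d4:2  d5:5  d6:5  d7:5  d8:4  d9:4  d10:4  d11:4 — peak 5.

5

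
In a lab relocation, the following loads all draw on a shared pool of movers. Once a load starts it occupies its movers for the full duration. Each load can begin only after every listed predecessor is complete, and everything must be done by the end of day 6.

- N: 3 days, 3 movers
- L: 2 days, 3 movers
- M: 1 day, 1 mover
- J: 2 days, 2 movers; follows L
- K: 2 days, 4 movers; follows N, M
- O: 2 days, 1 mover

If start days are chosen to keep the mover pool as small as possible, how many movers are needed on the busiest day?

Early-start (N@1, L@1, M@1, J@3, K@4, O@1) gives peak 8: d1:8  d2:7  d3:5  d4:6  d5:4  d6:0.
Shift M→3, O→5.
Schedule N@1, L@1, M@3, J@3, K@4, O@5: d1:6  d2:6  d3:6  d4:6  d5:5  d6:1 — peak 6.

6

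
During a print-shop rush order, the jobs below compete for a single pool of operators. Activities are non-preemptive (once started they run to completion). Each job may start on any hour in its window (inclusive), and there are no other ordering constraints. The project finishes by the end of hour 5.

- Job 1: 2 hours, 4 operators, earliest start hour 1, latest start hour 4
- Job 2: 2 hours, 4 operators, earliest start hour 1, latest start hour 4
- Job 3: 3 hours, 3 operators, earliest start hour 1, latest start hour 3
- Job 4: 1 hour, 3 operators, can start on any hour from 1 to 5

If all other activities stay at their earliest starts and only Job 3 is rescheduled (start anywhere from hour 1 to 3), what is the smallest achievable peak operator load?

11

Job 3@1: h1:14  h2:11  h3:3  h4:0  h5:0 → peak 14
Job 3@2: h1:11  h2:11  h3:3  h4:3  h5:0 → peak 11
Job 3@3: h1:11  h2:8  h3:3  h4:3  h5:3 → peak 11
Best is Job 3@2, peak 11.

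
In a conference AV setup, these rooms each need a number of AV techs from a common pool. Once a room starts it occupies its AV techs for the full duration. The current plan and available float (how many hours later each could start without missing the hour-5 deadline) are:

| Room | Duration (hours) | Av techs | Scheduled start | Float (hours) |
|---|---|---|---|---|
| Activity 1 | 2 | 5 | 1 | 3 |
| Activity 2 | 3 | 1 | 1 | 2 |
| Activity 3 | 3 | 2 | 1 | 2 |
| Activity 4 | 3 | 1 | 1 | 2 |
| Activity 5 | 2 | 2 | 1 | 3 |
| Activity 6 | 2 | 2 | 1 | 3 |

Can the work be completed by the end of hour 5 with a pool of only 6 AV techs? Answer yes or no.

no

The minimum achievable peak is 7; 6 < 7, so no feasible schedule stays within the cap.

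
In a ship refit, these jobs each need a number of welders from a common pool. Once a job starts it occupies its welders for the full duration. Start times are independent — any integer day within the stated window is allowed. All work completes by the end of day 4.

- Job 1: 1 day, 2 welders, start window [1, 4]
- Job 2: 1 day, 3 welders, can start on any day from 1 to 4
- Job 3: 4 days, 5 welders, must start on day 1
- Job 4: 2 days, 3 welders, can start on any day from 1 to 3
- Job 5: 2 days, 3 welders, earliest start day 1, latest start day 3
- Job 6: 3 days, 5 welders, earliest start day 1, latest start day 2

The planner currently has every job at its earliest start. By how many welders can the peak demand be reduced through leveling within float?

8

Early-start peak: d1:21  d2:16  d3:10  d4:5 ⇒ 21.
Leveled (Job 1@1, Job 2@1, Job 3@1, Job 4@1, Job 5@3, Job 6@2): d1:13  d2:13  d3:13  d4:13 ⇒ 13.
Reduction 21 − 13 = 8.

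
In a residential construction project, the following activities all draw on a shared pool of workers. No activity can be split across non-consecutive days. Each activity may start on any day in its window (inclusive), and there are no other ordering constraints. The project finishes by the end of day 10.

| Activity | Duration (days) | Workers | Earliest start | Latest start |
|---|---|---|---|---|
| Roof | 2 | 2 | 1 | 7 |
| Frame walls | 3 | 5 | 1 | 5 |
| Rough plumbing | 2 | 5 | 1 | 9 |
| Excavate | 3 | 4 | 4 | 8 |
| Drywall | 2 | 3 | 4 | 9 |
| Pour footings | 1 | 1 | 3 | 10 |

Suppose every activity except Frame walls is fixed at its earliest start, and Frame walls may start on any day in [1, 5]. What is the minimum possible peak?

Frame walls@1: d1:12  d2:12  d3:6  d4:7  d5:7  d6:4  d7:0  d8:0  d9:0  d10:0 → peak 12
Frame walls@2: d1:7  d2:12  d3:6  d4:12  d5:7  d6:4  d7:0  d8:0  d9:0  d10:0 → peak 12
Frame walls@3: d1:7  d2:7  d3:6  d4:12  d5:12  d6:4  d7:0  d8:0  d9:0  d10:0 → peak 12
Frame walls@4: d1:7  d2:7  d3:1  d4:12  d5:12  d6:9  d7:0  d8:0  d9:0  d10:0 → peak 12
Frame walls@5: d1:7  d2:7  d3:1  d4:7  d5:12  d6:9  d7:5  d8:0  d9:0  d10:0 → peak 12
Best is Frame walls@1, peak 12.

12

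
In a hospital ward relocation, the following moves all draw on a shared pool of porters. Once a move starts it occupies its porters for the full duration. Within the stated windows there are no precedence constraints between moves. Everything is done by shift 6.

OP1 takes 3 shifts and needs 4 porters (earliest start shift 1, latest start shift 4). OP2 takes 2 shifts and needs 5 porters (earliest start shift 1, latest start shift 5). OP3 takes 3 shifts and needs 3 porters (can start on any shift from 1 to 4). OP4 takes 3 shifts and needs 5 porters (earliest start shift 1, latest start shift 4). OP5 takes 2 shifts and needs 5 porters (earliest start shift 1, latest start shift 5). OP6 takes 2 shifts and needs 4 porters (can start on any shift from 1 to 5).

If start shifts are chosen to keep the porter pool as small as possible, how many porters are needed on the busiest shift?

Early-start (OP1@1, OP2@1, OP3@1, OP4@1, OP5@1, OP6@1) gives peak 26: s1:26  s2:26  s3:12  s4:0  s5:0  s6:0.
Shift OP4→4, OP5→3, OP6→5.
Schedule OP1@1, OP2@1, OP3@1, OP4@4, OP5@3, OP6@5: s1:12  s2:12  s3:12  s4:10  s5:9  s6:9 — peak 12.

12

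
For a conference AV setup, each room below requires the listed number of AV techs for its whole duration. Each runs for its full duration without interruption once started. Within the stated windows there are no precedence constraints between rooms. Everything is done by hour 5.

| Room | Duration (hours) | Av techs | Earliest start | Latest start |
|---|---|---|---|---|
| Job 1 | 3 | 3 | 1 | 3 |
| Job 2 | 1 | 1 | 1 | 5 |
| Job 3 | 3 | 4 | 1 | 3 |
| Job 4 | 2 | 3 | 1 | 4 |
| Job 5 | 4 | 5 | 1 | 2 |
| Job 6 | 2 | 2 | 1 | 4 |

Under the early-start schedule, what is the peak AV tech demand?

Early-start schedule: Job 1@1, Job 2@1, Job 3@1, Job 4@1, Job 5@1, Job 6@1.
Load per hour: hour 1: 18, hour 2: 17, hour 3: 12, hour 4: 5, hour 5: 0.
Peak is 18.

18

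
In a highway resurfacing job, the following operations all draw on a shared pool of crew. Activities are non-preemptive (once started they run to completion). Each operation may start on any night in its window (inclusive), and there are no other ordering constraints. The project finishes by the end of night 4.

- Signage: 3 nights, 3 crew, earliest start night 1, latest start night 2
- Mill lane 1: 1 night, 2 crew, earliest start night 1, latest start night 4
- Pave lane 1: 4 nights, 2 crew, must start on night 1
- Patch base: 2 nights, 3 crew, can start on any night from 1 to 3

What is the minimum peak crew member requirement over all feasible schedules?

Early-start (Signage@1, Mill lane 1@1, Pave lane 1@1, Patch base@1) gives peak 10: n1:10  n2:8  n3:5  n4:2.
Shift Patch base→2.
Schedule Signage@1, Mill lane 1@1, Pave lane 1@1, Patch base@2: n1:7  n2:8  n3:8  n4:2 — peak 8.
No arrangement of the 24 feasible schedules does better.

8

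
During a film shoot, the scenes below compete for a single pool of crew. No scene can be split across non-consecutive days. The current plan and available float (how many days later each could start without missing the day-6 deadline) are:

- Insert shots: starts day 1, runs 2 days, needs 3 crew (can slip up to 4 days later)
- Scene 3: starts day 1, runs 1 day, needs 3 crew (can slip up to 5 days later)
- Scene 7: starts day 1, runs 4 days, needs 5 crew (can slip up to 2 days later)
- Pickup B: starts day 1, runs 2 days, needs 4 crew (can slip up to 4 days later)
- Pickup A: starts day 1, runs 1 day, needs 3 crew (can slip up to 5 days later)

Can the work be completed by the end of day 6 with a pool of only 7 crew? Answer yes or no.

The minimum achievable peak is 8; 7 < 8, so no feasible schedule stays within the cap.

no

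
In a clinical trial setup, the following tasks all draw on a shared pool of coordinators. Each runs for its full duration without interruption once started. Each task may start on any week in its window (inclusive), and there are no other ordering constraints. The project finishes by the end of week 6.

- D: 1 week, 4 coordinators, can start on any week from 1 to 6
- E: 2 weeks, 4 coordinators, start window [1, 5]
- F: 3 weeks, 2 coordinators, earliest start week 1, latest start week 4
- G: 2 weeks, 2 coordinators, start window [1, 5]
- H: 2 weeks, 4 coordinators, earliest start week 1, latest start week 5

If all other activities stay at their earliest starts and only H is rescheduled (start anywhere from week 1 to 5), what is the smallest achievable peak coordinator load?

H@1: w1:16  w2:12  w3:2  w4:0  w5:0  w6:0 → peak 16
H@2: w1:12  w2:12  w3:6  w4:0  w5:0  w6:0 → peak 12
H@3: w1:12  w2:8  w3:6  w4:4  w5:0  w6:0 → peak 12
H@4: w1:12  w2:8  w3:2  w4:4  w5:4  w6:0 → peak 12
H@5: w1:12  w2:8  w3:2  w4:0  w5:4  w6:4 → peak 12
Best is H@2, peak 12.

12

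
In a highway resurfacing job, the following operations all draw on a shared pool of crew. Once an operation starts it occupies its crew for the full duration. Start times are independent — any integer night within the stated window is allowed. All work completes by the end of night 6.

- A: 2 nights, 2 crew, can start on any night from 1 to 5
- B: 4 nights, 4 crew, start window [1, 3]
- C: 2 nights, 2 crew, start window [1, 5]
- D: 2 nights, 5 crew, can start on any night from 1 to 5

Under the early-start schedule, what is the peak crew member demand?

Early-start schedule: A@1, B@1, C@1, D@1.
Load per night: night 1: 13, night 2: 13, night 3: 4, night 4: 4, night 5: 0, night 6: 0.
Peak is 13.

13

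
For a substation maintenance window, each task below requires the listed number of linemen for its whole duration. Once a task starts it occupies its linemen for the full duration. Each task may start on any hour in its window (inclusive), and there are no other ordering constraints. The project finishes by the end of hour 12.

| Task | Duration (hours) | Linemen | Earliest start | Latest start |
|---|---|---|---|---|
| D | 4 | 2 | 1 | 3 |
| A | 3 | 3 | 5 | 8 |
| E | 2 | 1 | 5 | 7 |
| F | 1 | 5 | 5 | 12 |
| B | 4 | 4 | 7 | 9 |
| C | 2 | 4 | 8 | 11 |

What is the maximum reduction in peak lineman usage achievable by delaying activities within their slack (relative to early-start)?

Early-start peak: h1:2  h2:2  h3:2  h4:2  h5:9  h6:4  h7:7  h8:8  h9:8  h10:4  h11:0  h12:0 ⇒ 9.
Leveled (D@1, A@6, E@5, F@5, B@7, C@11): h1:2  h2:2  h3:2  h4:2  h5:6  h6:4  h7:7  h8:7  h9:4  h10:4  h11:4  h12:4 ⇒ 7.
Reduction 9 − 7 = 2.

2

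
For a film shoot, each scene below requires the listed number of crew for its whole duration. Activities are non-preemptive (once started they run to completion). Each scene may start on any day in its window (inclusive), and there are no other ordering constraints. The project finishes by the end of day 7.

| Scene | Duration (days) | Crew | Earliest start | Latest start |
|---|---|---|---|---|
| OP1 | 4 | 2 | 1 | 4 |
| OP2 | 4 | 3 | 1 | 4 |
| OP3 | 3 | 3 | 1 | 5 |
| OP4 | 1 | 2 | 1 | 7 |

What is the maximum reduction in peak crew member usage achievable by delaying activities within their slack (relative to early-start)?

Early-start peak: d1:10  d2:8  d3:8  d4:5  d5:0  d6:0  d7:0 ⇒ 10.
Leveled (OP1@1, OP2@1, OP3@5, OP4@5): d1:5  d2:5  d3:5  d4:5  d5:5  d6:3  d7:3 ⇒ 5.
Reduction 10 − 5 = 5.

5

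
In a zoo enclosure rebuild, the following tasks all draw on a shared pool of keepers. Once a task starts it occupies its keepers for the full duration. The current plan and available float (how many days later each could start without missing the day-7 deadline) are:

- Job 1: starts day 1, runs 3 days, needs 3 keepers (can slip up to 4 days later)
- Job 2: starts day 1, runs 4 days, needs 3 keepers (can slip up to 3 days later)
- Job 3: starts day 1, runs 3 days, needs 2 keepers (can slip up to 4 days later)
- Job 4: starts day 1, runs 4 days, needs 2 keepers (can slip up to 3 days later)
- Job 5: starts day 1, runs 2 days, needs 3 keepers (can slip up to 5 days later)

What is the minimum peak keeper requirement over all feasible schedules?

7

Early-start (Job 1@1, Job 2@1, Job 3@1, Job 4@1, Job 5@1) gives peak 13: d1:13  d2:13  d3:10  d4:5  d5:0  d6:0  d7:0.
Shift Job 3→4, Job 4→4, Job 5→5.
Schedule Job 1@1, Job 2@1, Job 3@4, Job 4@4, Job 5@5: d1:6  d2:6  d3:6  d4:7  d5:7  d6:7  d7:2 — peak 7.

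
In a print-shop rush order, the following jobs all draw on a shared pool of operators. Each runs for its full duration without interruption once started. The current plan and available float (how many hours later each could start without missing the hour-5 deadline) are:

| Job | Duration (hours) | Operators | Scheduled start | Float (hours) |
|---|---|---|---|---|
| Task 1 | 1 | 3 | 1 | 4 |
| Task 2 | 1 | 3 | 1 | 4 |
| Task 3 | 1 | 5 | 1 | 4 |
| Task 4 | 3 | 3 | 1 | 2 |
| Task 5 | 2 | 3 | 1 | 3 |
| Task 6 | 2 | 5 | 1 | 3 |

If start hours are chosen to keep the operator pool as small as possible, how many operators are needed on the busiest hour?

8

Early-start (Task 1@1, Task 2@1, Task 3@1, Task 4@1, Task 5@1, Task 6@1) gives peak 22: h1:22  h2:11  h3:3  h4:0  h5:0.
Shift Task 3→2, Task 4→3, Task 5→2, Task 6→4.
Schedule Task 1@1, Task 2@1, Task 3@2, Task 4@3, Task 5@2, Task 6@4: h1:6  h2:8  h3:6  h4:8  h5:8 — peak 8.
Total operator-hours = 36 over 5 hours ⇒ peak ≥ ⌈36/5⌉ = 8, so 8 is optimal.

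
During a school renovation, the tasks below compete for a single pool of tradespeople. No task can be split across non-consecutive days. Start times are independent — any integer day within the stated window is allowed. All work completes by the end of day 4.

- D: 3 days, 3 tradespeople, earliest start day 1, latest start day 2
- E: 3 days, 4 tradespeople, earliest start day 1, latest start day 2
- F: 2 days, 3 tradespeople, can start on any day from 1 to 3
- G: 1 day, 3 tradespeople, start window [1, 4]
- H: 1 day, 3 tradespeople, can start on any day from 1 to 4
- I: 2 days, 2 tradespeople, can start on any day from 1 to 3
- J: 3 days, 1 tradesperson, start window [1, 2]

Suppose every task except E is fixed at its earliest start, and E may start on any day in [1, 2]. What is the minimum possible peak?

E@1: d1:19  d2:13  d3:8  d4:0 → peak 19
E@2: d1:15  d2:13  d3:8  d4:4 → peak 15
Best is E@2, peak 15.

15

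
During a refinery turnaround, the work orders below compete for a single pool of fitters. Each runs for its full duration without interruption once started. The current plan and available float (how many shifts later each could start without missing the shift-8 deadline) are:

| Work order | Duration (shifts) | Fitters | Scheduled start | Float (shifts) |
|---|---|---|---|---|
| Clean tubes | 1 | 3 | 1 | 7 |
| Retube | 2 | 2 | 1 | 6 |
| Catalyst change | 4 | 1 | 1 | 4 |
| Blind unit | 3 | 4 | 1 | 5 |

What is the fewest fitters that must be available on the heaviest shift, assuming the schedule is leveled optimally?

4

Early-start (Clean tubes@1, Retube@1, Catalyst change@1, Blind unit@1) gives peak 10: s1:10  s2:7  s3:5  s4:1  s5:0  s6:0  s7:0  s8:0.
Shift Retube→2, Blind unit→5.
Schedule Clean tubes@1, Retube@2, Catalyst change@1, Blind unit@5: s1:4  s2:3  s3:3  s4:1  s5:4  s6:4  s7:4  s8:0 — peak 4.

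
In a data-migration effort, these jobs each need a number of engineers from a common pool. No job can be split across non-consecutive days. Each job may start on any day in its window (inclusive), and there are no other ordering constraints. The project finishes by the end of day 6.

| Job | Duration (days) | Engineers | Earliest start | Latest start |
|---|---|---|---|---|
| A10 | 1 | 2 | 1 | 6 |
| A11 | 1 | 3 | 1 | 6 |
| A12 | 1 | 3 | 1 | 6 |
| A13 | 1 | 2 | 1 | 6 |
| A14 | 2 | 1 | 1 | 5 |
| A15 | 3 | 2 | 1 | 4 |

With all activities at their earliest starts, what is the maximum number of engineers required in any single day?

Early-start schedule: A10@1, A11@1, A12@1, A13@1, A14@1, A15@1.
Load per day: day 1: 13, day 2: 3, day 3: 2, day 4: 0, day 5: 0, day 6: 0.
Peak is 13.

13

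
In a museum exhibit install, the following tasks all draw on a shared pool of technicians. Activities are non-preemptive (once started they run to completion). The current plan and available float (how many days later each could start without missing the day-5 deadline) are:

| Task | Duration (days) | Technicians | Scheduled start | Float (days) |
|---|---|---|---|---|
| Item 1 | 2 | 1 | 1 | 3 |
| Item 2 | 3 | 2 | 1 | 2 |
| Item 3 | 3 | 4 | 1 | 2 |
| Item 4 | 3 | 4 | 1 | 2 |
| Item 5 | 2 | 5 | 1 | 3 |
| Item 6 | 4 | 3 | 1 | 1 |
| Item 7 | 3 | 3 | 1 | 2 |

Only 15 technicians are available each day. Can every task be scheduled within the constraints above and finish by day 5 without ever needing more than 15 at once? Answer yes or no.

The minimum achievable peak is 16; 15 < 16, so no feasible schedule stays within the cap.

no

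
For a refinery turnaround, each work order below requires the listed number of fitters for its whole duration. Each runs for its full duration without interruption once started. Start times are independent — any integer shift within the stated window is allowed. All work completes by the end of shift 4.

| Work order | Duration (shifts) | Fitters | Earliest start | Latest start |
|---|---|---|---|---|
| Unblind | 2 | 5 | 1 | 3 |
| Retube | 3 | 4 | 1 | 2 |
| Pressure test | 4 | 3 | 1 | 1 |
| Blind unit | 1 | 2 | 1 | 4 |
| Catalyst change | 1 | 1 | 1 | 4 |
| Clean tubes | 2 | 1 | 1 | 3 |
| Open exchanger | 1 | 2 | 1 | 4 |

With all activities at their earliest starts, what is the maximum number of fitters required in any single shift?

Early-start schedule: Unblind@1, Retube@1, Pressure test@1, Blind unit@1, Catalyst change@1, Clean tubes@1, Open exchanger@1.
Load per shift: shift 1: 18, shift 2: 13, shift 3: 7, shift 4: 3.
Peak is 18.

18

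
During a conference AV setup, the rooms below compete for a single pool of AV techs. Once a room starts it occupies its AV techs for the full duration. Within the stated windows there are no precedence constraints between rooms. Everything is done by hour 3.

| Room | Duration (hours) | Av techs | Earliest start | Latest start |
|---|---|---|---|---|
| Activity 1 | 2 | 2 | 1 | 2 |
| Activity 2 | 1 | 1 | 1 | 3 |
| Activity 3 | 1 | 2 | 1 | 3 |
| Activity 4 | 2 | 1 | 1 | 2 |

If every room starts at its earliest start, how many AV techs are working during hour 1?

6

At early start, hour 1 has: Activity 1, Activity 2, Activity 3, Activity 4.
Demand: 2 + 1 + 2 + 1 = 6.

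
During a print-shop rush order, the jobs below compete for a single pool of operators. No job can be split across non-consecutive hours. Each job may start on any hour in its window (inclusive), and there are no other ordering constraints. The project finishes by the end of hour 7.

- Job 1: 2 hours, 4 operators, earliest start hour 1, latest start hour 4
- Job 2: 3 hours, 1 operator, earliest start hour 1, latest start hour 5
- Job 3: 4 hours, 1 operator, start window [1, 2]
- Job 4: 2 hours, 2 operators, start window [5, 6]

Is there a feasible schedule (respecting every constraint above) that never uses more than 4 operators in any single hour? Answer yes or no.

The minimum achievable peak is 5; 4 < 5, so no feasible schedule stays within the cap.

no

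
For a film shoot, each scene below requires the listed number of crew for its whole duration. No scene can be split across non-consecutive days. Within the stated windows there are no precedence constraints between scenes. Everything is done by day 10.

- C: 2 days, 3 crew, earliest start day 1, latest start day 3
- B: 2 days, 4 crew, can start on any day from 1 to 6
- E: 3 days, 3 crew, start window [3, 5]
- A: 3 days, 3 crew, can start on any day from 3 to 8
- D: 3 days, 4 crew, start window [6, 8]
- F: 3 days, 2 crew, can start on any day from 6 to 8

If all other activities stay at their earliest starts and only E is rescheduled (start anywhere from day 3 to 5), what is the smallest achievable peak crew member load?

7

E@3: d1:7  d2:7  d3:6  d4:6  d5:6  d6:6  d7:6  d8:6  d9:0  d10:0 → peak 7
E@4: d1:7  d2:7  d3:3  d4:6  d5:6  d6:9  d7:6  d8:6  d9:0  d10:0 → peak 9
E@5: d1:7  d2:7  d3:3  d4:3  d5:6  d6:9  d7:9  d8:6  d9:0  d10:0 → peak 9
Best is E@3, peak 7.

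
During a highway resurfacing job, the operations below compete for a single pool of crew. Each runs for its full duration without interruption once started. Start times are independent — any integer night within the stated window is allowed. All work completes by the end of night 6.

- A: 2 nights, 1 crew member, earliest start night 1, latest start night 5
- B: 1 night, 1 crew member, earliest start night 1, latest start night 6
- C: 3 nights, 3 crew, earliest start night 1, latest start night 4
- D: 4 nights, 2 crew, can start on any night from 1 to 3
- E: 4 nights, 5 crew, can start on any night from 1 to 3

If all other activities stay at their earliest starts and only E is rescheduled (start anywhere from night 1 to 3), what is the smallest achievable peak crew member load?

E@1: n1:12  n2:11  n3:10  n4:7  n5:0  n6:0 → peak 12
E@2: n1:7  n2:11  n3:10  n4:7  n5:5  n6:0 → peak 11
E@3: n1:7  n2:6  n3:10  n4:7  n5:5  n6:5 → peak 10
Best is E@3, peak 10.

10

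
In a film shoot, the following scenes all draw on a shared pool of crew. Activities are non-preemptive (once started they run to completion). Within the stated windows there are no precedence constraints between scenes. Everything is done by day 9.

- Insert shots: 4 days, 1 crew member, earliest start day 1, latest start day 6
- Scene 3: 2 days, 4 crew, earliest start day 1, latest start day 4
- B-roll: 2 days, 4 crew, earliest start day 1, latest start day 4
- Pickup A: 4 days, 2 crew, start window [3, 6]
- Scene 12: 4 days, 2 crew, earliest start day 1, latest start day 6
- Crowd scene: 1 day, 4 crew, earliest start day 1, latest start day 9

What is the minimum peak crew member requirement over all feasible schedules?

5

Early-start (Insert shots@1, Scene 3@1, B-roll@1, Pickup A@3, Scene 12@1, Crowd scene@1) gives peak 15: d1:15  d2:11  d3:5  d4:5  d5:2  d6:2  d7:0  d8:0  d9:0.
Shift B-roll→3, Pickup A→5, Scene 12→5, Crowd scene→9.
Schedule Insert shots@1, Scene 3@1, B-roll@3, Pickup A@5, Scene 12@5, Crowd scene@9: d1:5  d2:5  d3:5  d4:5  d5:4  d6:4  d7:4  d8:4  d9:4 — peak 5.
Total crew member-days = 40 over 9 days ⇒ peak ≥ ⌈40/9⌉ = 5, so 5 is optimal.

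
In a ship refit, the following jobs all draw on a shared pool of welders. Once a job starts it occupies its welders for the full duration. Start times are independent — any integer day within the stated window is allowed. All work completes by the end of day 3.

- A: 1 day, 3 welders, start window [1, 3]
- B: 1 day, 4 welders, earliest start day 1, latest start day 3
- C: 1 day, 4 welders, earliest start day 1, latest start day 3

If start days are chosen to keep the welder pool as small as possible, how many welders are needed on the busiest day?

4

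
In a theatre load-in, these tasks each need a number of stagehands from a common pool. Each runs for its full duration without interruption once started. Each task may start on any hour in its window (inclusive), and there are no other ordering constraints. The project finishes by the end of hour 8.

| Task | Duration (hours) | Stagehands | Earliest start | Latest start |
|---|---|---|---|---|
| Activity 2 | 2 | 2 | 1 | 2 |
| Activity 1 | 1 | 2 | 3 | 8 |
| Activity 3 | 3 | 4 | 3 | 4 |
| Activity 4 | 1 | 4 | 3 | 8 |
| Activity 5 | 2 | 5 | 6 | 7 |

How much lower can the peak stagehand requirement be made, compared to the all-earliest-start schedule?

Early-start peak: h1:2  h2:2  h3:10  h4:4  h5:4  h6:5  h7:5  h8:0 ⇒ 10.
Leveled (Activity 2@1, Activity 1@3, Activity 3@3, Activity 4@6, Activity 5@7): h1:2  h2:2  h3:6  h4:4  h5:4  h6:4  h7:5  h8:5 ⇒ 6.
Reduction 10 − 6 = 4.

4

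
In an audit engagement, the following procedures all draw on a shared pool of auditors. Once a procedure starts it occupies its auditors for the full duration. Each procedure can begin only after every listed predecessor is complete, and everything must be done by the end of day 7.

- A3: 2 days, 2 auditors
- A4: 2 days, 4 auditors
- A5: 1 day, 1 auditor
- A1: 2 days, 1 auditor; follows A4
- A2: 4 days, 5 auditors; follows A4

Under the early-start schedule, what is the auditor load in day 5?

5

At early start, day 5 has: A2.
Demand: 5 = 5.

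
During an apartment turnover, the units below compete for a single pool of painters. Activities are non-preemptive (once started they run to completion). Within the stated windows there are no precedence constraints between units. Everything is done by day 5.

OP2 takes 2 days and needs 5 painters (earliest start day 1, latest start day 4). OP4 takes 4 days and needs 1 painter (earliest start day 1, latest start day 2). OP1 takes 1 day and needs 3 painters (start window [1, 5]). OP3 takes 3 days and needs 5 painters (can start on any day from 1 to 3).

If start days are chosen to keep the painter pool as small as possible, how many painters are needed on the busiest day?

8

Early-start (OP2@1, OP4@1, OP1@1, OP3@1) gives peak 14: d1:14  d2:11  d3:6  d4:1  d5:0.
Shift OP1→5, OP3→3.
Schedule OP2@1, OP4@1, OP1@5, OP3@3: d1:6  d2:6  d3:6  d4:6  d5:8 — peak 8.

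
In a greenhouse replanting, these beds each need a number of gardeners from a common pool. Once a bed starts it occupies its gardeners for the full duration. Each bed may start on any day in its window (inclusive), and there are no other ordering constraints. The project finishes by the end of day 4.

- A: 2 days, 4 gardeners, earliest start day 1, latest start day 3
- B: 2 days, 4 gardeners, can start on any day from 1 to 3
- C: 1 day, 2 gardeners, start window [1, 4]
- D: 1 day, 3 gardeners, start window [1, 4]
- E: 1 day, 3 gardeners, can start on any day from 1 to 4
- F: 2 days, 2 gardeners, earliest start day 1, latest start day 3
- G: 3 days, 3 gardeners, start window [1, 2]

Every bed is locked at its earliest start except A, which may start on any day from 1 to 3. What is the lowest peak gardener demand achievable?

17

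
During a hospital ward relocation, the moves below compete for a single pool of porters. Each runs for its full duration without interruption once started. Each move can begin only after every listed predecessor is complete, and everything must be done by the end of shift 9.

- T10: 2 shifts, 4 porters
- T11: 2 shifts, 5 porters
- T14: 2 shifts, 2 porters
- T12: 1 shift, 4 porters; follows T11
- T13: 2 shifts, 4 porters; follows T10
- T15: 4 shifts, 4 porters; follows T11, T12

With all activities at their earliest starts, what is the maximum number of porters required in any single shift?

11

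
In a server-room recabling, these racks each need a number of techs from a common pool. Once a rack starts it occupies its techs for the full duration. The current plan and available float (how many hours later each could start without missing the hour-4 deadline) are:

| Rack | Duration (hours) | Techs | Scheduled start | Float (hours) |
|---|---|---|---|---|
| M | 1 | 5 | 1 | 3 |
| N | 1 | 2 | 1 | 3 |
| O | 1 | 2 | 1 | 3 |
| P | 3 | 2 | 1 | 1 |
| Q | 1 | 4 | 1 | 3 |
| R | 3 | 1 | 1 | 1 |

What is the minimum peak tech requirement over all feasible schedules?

6

Early-start (M@1, N@1, O@1, P@1, Q@1, R@1) gives peak 16: h1:16  h2:3  h3:3  h4:0.
Shift N→2, O→3, P→2, Q→4.
Schedule M@1, N@2, O@3, P@2, Q@4, R@1: h1:6  h2:5  h3:5  h4:6 — peak 6.
Total tech-hours = 22 over 4 hours ⇒ peak ≥ ⌈22/4⌉ = 6, so 6 is optimal.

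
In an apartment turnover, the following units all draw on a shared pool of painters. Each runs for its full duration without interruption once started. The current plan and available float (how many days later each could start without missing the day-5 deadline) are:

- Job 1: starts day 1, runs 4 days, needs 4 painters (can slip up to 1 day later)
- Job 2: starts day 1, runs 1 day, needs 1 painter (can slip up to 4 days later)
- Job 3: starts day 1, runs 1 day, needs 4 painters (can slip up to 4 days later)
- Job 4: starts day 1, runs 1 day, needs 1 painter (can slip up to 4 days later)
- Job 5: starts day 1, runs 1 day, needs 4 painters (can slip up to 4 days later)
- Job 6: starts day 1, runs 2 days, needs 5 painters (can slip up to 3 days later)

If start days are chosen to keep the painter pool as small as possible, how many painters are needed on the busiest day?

Early-start (Job 1@1, Job 2@1, Job 3@1, Job 4@1, Job 5@1, Job 6@1) gives peak 19: d1:19  d2:9  d3:4  d4:4  d5:0.
Shift Job 4→2, Job 5→2, Job 6→3.
Schedule Job 1@1, Job 2@1, Job 3@1, Job 4@2, Job 5@2, Job 6@3: d1:9  d2:9  d3:9  d4:9  d5:0 — peak 9.

9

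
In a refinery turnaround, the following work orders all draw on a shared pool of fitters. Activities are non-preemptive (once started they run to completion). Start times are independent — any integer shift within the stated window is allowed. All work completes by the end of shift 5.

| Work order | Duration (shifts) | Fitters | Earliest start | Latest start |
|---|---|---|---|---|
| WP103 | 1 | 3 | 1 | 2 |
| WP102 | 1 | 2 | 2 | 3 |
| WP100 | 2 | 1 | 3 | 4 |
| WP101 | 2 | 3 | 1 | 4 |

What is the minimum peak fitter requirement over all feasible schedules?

Early-start (WP103@1, WP102@2, WP100@3, WP101@1) gives peak 6: s1:6  s2:5  s3:1  s4:1  s5:0.
Shift WP101→3.
Schedule WP103@1, WP102@2, WP100@3, WP101@3: s1:3  s2:2  s3:4  s4:4  s5:0 — peak 4.

4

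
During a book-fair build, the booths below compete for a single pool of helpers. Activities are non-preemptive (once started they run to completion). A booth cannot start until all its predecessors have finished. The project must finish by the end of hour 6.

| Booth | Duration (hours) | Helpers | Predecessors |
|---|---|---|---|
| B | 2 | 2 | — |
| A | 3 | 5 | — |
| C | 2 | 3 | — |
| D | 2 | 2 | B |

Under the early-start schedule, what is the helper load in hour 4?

At early start, hour 4 has: D.
Demand: 2 = 2.

2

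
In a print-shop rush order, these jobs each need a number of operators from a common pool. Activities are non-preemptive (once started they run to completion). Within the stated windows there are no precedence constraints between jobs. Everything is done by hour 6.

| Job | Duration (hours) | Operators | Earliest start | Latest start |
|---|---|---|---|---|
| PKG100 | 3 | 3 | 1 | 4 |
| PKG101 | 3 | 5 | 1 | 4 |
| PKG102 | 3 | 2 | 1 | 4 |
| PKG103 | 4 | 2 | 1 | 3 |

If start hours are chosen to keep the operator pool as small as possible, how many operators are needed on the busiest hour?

7

Early-start (PKG100@1, PKG101@1, PKG102@1, PKG103@1) gives peak 12: h1:12  h2:12  h3:12  h4:2  h5:0  h6:0.
Shift PKG101→4.
Schedule PKG100@1, PKG101@4, PKG102@1, PKG103@1: h1:7  h2:7  h3:7  h4:7  h5:5  h6:5 — peak 7.
Total operator-hours = 38 over 6 hours ⇒ peak ≥ ⌈38/6⌉ = 7, so 7 is optimal.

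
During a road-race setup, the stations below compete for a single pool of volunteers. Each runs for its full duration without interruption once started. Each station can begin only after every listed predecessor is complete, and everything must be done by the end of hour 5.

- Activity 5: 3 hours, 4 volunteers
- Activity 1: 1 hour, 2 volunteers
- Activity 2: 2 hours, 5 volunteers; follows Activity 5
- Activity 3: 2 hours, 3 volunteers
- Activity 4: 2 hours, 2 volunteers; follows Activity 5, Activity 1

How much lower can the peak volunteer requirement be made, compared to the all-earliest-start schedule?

2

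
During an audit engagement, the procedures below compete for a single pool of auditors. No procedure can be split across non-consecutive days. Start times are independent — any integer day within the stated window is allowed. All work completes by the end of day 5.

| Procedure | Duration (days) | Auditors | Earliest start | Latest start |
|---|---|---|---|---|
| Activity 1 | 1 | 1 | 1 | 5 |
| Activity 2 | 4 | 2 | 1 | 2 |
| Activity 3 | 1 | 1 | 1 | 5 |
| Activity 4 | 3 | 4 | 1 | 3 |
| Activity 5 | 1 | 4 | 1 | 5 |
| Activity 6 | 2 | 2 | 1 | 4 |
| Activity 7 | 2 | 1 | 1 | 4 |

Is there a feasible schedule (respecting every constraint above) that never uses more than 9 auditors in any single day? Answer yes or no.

yes

Schedule Activity 1@1, Activity 2@1, Activity 3@2, Activity 4@1, Activity 5@5, Activity 6@4, Activity 7@3: d1:7  d2:7  d3:7  d4:5  d5:6 — peak 7 ≤ 9.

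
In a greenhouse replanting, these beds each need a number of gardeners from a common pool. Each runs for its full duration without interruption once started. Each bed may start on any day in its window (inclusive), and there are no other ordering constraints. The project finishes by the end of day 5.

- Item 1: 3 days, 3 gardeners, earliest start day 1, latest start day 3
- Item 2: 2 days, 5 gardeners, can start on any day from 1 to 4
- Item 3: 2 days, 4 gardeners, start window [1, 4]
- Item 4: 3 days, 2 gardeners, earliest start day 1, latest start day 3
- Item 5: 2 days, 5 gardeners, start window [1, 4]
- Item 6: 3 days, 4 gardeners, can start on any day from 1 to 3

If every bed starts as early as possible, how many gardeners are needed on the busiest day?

Early-start schedule: Item 1@1, Item 2@1, Item 3@1, Item 4@1, Item 5@1, Item 6@1.
Load per day: day 1: 23, day 2: 23, day 3: 9, day 4: 0, day 5: 0.
Peak is 23.

23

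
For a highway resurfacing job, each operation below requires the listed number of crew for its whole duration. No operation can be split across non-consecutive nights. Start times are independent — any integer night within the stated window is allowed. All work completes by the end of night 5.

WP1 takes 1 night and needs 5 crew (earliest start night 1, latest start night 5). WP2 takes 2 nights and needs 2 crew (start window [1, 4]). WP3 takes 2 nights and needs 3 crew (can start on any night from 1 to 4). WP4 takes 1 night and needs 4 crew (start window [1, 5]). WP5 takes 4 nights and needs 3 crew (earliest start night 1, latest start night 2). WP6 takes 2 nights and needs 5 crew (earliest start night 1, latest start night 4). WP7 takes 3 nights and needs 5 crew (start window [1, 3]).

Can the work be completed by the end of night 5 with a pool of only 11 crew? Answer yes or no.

Total crew member-nights = 56; over 5 nights the average is 56/5 > 11, so some night must exceed 11.

no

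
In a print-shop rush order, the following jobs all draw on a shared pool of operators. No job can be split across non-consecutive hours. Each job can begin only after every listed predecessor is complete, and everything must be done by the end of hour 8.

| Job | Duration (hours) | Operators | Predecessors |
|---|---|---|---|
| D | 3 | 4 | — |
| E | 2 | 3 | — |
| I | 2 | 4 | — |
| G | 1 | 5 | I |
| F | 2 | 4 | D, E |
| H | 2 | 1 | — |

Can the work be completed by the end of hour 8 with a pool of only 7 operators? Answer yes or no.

yes

Schedule D@1, E@1, I@4, G@6, F@7, H@3: h1:7  h2:7  h3:5  h4:5  h5:4  h6:5  h7:4  h8:4 — peak 7 ≤ 7.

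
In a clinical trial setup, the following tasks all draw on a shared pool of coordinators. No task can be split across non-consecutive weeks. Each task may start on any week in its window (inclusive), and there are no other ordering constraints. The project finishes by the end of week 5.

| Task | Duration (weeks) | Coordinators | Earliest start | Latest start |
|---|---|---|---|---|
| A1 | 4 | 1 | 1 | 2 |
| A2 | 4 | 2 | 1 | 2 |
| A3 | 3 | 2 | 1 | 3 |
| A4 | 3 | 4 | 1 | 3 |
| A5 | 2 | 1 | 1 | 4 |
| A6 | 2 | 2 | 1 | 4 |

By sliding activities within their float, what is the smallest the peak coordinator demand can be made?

9

Early-start (A1@1, A2@1, A3@1, A4@1, A5@1, A6@1) gives peak 12: w1:12  w2:12  w3:9  w4:3  w5:0.
Shift A5→4, A6→4.
Schedule A1@1, A2@1, A3@1, A4@1, A5@4, A6@4: w1:9  w2:9  w3:9  w4:6  w5:3 — peak 9.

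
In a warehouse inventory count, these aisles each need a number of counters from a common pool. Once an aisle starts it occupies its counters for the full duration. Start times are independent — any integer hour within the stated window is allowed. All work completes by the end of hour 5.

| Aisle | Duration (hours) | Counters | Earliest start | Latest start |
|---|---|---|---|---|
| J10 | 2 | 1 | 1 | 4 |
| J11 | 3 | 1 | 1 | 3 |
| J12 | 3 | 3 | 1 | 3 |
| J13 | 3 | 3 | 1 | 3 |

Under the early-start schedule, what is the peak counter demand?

Early-start schedule: J10@1, J11@1, J12@1, J13@1.
Load per hour: hour 1: 8, hour 2: 8, hour 3: 7, hour 4: 0, hour 5: 0.
Peak is 8.

8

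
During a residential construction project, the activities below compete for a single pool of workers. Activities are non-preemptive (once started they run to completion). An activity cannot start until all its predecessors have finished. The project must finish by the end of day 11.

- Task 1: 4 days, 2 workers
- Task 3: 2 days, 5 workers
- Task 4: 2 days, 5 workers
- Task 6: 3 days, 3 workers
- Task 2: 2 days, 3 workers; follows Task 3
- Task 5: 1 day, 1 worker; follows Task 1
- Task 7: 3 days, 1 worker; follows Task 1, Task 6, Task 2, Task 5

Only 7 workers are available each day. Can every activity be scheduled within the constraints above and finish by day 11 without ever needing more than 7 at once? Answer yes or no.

Schedule Task 1@1, Task 3@5, Task 4@9, Task 6@1, Task 2@7, Task 5@5, Task 7@9: d1:5  d2:5  d3:5  d4:2  d5:6  d6:5  d7:3  d8:3  d9:6  d10:6  d11:1 — peak 6 ≤ 7.

yes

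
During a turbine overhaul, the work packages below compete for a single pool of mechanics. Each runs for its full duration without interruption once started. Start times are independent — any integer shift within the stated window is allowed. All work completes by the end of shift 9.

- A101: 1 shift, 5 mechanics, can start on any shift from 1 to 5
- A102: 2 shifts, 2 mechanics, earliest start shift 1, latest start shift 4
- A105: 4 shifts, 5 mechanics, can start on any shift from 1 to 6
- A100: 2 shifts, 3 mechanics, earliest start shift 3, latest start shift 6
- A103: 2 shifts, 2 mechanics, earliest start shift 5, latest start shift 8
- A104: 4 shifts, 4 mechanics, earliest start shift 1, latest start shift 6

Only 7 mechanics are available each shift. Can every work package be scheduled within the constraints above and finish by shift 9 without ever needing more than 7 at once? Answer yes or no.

yes

Schedule A101@1, A102@1, A105@2, A100@6, A103@8, A104@6: s1:7  s2:7  s3:5  s4:5  s5:5  s6:7  s7:7  s8:6  s9:6 — peak 7 ≤ 7.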